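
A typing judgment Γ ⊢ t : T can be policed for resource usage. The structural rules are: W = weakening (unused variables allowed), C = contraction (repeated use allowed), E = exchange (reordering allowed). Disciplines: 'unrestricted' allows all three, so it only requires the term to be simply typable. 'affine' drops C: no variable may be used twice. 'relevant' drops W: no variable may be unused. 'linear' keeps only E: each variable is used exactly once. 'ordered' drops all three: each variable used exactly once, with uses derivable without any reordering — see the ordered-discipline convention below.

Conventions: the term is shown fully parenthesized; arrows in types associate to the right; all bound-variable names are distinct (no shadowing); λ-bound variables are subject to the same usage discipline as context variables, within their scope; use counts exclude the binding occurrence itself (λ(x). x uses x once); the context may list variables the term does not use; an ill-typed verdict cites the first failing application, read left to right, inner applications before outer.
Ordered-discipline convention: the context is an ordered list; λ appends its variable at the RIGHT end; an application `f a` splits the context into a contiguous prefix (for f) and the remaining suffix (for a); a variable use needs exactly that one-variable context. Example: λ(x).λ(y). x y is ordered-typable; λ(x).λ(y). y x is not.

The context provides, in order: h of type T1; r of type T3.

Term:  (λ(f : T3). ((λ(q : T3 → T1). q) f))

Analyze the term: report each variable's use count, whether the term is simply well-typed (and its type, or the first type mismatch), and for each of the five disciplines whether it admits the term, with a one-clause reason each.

counts: h=0; r=0; f (λ-bound)=1; q (λ-bound)=1
use order (left to right): q, f
typing: ill-typed: argument of type T3 where T3 → T1 is required
ordered: ✗, a type mismatch blocks all five
linear: ✗, the type mismatch rejects it
affine: ✗, not simply typable
relevant: ✗, fails simple typing
unrestricted: ✗, a type mismatch blocks all five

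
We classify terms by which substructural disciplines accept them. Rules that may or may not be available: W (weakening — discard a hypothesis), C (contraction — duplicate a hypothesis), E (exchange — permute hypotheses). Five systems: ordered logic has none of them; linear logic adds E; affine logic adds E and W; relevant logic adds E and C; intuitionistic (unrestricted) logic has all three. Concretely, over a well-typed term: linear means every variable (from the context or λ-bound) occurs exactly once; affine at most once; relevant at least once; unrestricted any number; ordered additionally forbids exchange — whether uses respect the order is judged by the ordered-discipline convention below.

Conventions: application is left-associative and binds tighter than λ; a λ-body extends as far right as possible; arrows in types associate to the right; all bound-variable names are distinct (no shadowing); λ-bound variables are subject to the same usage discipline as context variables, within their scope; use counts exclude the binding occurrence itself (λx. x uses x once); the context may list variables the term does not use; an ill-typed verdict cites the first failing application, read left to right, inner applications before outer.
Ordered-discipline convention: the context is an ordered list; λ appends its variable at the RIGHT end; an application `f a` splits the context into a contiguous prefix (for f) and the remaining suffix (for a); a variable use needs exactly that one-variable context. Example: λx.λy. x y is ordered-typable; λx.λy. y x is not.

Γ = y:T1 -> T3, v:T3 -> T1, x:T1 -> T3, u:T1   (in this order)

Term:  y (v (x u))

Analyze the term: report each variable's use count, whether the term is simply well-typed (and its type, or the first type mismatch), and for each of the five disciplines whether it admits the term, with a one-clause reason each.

usage: y=1; v=1; x=1; u=1
use order (left to right): y, v, x, u
typing: well-typed at T3
ordered ✓ (one use each (y, v, x, u); ordered split holds)
linear ✓ (y, v, x, u: one use apiece)
affine ✓ (no duplicate uses among y, v, x, u)
relevant ✓ (y, v, x, u: all used, weakening unneeded)
unrestricted ✓ (simply typable at T3; W, C, E all held)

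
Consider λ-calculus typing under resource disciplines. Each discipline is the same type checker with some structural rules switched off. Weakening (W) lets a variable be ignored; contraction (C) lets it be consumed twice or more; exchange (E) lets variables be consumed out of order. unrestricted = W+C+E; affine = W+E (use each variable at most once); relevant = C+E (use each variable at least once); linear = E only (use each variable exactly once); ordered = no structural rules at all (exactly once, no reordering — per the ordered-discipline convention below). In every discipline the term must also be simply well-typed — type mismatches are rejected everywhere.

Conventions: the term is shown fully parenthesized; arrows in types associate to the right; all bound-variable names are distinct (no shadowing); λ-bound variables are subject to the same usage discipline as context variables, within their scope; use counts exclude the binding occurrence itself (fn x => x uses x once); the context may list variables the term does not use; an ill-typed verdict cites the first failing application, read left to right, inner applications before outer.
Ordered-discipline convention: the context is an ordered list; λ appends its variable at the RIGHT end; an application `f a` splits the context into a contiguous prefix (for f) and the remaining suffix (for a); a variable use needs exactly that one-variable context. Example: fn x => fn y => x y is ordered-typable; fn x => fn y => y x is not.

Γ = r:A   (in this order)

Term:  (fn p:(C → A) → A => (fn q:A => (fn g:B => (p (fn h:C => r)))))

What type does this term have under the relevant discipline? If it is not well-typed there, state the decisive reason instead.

not well-typed under relevant — q, g, h left unused
counts: r ×1; p [bound] ×1; q [bound] ×0; g [bound] ×0; h [bound] ×0
left-to-right use order: p, r
typing: well-typed — term : ((C → A) → A) → A → B → A
summary: ordered ✗; linear ✗; affine ✓; relevant ✗; unrestricted ✓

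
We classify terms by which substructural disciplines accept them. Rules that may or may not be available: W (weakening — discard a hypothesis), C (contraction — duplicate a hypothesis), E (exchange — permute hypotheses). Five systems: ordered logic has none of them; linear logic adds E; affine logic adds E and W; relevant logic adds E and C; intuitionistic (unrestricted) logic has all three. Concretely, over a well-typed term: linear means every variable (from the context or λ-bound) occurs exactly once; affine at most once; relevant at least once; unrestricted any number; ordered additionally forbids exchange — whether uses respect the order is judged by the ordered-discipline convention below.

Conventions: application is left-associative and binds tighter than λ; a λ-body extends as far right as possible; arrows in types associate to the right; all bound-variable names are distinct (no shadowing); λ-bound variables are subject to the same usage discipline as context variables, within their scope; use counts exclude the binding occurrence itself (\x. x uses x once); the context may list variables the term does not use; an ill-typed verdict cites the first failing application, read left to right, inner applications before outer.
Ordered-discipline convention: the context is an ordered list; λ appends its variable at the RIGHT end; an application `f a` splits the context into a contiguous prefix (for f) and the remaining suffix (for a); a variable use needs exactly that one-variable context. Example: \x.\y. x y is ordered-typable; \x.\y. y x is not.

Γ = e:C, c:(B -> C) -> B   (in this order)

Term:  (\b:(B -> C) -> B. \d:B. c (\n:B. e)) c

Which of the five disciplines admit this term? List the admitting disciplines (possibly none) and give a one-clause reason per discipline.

admitted in: unrestricted
variable uses: e: 1, c: 2, b (λ-bound): 0, d (λ-bound): 0, n (λ-bound): 0
uses in reading order: c, e, c
typing: the term checks, with type B -> B
ordered: ✗, needs contraction — c ×2; b, d, n never used (weakening)
linear: ✗, needs contraction — c ×2; b, d, n never used (weakening)
affine: ✗, needs contraction — c ×2
relevant: ✗, b, d, n never used (weakening)
unrestricted: ✓, type-checks (B -> B) and nothing is barred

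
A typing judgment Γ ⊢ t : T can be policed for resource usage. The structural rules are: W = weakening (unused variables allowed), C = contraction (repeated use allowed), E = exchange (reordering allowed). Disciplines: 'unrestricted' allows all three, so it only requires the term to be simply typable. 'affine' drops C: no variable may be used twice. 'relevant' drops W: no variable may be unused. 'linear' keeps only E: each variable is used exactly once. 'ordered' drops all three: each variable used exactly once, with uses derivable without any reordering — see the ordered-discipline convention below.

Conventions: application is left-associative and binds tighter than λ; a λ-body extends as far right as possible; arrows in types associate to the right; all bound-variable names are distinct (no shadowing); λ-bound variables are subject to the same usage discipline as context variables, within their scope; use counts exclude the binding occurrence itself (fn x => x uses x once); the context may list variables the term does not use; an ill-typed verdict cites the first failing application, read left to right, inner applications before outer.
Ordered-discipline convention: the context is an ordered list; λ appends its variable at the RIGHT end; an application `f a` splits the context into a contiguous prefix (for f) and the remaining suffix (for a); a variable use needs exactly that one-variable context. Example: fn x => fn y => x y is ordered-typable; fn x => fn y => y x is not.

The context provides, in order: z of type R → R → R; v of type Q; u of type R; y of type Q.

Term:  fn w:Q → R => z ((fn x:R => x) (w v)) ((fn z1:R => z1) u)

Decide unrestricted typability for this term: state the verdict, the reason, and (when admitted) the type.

yes — typability at (Q → R) → R is all that's needed; term : (Q → R) → R
counts: z=1; v=1; u=1; y=0; w [bound]=1; x [bound]=1; z1 [bound]=1
left-to-right use order: z, x, w, v, z1, u
typing: well-typed at (Q → R) → R
across the five disciplines: ordered ✗ | linear ✗ | affine ✓ | relevant ✗ | unrestricted ✓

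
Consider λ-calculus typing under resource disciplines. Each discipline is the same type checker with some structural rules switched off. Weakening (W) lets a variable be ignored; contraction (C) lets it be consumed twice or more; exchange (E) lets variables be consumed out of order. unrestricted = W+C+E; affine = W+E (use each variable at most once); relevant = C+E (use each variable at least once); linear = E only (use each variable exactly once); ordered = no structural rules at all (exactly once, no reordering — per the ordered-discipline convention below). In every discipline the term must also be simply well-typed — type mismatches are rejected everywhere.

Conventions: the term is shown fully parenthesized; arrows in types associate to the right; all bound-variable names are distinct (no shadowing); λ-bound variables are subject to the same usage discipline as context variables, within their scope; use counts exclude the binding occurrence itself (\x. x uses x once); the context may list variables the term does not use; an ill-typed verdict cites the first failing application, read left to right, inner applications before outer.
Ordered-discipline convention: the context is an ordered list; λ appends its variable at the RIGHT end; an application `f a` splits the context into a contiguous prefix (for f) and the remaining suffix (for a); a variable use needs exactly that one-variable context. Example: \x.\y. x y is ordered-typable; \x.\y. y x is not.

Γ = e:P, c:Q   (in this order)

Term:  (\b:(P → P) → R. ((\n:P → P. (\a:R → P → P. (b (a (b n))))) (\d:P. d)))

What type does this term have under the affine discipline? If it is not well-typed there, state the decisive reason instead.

not well-typed under affine — needs contraction — b ×2
use counts: e: 0, c: 0, b [bound]: 2, n [bound]: 1, a [bound]: 1, d [bound]: 1
left-to-right use order: b, a, b, n, d
typing: well-typed at ((P → P) → R) → (R → P → P) → R
across the five disciplines: ordered ✗ | linear ✗ | affine ✗ | relevant ✗ | unrestricted ✓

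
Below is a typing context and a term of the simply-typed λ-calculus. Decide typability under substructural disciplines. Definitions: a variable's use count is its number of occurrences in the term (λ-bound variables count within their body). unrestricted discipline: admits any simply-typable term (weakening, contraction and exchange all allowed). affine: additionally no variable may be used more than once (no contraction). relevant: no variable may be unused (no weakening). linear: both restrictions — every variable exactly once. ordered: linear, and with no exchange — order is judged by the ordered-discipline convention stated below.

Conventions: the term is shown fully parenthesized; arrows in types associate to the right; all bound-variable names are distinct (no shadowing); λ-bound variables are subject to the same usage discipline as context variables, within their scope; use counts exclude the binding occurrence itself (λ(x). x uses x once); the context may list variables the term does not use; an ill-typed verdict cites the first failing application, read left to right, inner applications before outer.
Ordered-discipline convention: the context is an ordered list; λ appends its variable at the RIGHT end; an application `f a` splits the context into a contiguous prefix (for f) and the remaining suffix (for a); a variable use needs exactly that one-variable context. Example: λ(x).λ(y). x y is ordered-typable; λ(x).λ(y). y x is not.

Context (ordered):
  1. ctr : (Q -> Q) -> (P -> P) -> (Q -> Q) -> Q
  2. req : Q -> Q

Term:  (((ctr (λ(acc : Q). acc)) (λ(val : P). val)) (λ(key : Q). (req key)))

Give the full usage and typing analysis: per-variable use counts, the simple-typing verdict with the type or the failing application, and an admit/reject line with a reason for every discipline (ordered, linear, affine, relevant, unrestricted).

counts: ctr=1; req=1; acc (bound)=1; val (bound)=1; key (bound)=1
use order (left to right): ctr, acc, val, req, key
typing: ✓ — Q
ordered ✓ (one use each (ctr, req, acc, val, key); ordered split holds)
linear ✓ (ctr, req, acc, val, key: one use apiece)
affine ✓ (at most one use each (ctr, req, acc, val, key))
relevant ✓ (none of ctr, req, acc, val, key goes unused)
unrestricted ✓ (type-checks (Q) and nothing is barred)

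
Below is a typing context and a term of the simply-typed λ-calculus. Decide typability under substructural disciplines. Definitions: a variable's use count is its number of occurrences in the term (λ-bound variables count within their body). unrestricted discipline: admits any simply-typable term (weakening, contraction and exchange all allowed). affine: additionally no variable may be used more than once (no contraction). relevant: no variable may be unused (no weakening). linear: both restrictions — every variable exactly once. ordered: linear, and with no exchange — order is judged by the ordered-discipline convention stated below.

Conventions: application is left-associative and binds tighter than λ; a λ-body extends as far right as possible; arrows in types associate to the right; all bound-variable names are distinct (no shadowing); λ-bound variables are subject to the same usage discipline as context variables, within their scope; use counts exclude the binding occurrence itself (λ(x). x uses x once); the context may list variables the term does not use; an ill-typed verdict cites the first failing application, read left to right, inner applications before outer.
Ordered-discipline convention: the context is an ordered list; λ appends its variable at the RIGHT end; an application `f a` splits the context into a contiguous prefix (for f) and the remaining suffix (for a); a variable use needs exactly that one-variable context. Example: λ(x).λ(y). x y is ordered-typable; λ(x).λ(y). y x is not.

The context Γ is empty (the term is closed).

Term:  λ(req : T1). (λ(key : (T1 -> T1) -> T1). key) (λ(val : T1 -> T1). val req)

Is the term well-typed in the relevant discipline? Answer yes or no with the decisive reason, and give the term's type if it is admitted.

yes — at least one use each (req, key, val); term : T1 -> (T1 -> T1) -> T1
usage: req (λ-bound): 1, key (λ-bound): 1, val (λ-bound): 1
uses in reading order: key, val, req
typing: the term checks, with type T1 -> (T1 -> T1) -> T1
all disciplines: ordered ✗, linear ✓, affine ✓, relevant ✓, unrestricted ✓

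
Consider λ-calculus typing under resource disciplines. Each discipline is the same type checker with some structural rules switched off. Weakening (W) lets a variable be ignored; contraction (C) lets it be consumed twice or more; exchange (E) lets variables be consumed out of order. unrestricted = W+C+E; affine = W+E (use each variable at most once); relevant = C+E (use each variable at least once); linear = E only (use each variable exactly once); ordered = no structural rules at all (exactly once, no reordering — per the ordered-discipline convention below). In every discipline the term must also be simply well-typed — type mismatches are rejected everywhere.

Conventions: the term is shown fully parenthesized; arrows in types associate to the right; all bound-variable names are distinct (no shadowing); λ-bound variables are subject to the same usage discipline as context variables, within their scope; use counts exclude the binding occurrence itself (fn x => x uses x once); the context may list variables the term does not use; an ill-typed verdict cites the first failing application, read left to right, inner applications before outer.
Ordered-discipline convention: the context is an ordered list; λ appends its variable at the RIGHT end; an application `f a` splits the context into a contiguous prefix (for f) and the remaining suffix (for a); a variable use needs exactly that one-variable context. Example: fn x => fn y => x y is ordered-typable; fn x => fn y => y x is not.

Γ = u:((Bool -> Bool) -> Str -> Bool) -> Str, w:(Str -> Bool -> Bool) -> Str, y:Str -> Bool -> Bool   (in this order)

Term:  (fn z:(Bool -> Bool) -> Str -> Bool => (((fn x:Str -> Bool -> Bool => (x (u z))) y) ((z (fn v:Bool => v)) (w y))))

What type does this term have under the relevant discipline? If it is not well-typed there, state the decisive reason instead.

term : ((Bool -> Bool) -> Str -> Bool) -> Bool
counts: u=1; w=1; y=2; z (bound)=2; x (bound)=1; v (bound)=1
left-to-right use order: x, u, z, y, z, v, w, y
typing: well-typed at ((Bool -> Bool) -> Str -> Bool) -> Bool
per-discipline verdicts: ordered ✗, linear ✗, affine ✗, relevant ✓, unrestricted ✓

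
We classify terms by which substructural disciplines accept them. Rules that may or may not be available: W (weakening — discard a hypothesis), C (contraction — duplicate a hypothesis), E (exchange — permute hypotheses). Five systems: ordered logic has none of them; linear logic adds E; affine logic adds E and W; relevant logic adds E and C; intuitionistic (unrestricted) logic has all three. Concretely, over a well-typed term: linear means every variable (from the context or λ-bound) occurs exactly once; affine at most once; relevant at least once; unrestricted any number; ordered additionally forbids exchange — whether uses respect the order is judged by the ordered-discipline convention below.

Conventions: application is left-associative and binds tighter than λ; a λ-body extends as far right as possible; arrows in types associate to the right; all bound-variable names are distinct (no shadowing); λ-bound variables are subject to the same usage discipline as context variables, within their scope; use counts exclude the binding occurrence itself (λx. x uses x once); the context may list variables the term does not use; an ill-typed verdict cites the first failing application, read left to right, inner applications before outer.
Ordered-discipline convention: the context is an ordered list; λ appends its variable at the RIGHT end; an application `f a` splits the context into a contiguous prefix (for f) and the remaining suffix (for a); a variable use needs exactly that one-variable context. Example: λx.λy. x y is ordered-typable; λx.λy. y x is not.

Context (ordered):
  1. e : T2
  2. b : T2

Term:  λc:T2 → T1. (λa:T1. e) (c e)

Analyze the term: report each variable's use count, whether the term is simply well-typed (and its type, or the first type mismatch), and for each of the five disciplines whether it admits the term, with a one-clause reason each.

counts: e=2, b=0, c (λ-bound)=1, a (λ-bound)=0
left-to-right use order: e, c, e
typing: well-typed at (T2 → T1) → T2
ordered: ✗, repeated use of e ×2; b, a never used (weakening)
linear: ✗, repeated use of e ×2; b, a never used (weakening)
affine: ✗, repeated use of e ×2
relevant: ✗, b, a never used (weakening)
unrestricted: ✓, type-checks ((T2 → T1) → T2) and nothing is barred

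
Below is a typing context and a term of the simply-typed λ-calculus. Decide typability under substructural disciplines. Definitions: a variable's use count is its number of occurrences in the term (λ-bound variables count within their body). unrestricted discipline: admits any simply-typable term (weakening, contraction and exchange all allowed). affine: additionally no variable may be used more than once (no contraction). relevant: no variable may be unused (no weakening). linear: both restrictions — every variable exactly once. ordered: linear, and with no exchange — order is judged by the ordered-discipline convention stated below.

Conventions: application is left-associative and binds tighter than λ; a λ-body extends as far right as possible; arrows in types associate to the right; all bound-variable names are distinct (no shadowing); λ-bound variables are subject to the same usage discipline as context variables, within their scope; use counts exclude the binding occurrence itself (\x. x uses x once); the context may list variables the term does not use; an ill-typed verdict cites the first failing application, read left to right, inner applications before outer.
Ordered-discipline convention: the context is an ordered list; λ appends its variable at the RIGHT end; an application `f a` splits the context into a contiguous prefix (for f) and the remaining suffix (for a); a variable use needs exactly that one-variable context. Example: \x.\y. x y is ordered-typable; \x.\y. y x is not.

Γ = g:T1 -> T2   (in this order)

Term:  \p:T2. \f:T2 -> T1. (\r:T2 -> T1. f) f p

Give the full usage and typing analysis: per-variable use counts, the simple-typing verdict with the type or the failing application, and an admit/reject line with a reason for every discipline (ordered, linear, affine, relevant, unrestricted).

variable uses: g: 0; p [bound]: 1; f [bound]: 2; r [bound]: 0
uses in reading order: f, f, p
typing: the term checks, with type T2 -> (T2 -> T1) -> T1
ordered ✗ (repeated use of f ×2; g, r left unused)
linear ✗ (repeated use of f ×2; g, r left unused)
affine ✗ (repeated use of f ×2)
relevant ✗ (g, r left unused)
unrestricted ✓ (typability at T2 -> (T2 -> T1) -> T1 is all that's needed)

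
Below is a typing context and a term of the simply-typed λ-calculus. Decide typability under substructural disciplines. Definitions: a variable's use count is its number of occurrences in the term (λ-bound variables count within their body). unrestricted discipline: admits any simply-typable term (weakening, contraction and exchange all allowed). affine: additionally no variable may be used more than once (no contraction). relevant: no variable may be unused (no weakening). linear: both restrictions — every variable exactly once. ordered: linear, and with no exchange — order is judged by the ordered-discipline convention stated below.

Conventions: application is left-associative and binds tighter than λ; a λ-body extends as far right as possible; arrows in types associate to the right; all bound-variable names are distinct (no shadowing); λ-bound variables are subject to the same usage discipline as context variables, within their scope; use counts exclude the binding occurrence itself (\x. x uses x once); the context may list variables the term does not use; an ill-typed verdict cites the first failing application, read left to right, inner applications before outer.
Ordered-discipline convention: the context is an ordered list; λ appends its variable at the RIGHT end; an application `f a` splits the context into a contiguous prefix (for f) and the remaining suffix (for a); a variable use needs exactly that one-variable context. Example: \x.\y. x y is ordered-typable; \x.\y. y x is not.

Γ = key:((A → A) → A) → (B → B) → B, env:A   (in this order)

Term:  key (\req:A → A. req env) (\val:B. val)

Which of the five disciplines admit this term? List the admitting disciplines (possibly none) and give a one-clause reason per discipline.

admitted by: linear, affine, relevant, unrestricted
usage: key=1, env=1, req [bound]=1, val [bound]=1
use order (left to right): key, req, env, val
typing: well-typed — term : B
ordered ✗ (use order key, req, env, val needs exchange)
linear ✓ (exactly-once usage across key, env, req, val)
affine ✓ (key, env, req, val: no repeats, contraction unneeded)
relevant ✓ (key, env, req, val: all used, weakening unneeded)
unrestricted ✓ (typability at B is all that's needed)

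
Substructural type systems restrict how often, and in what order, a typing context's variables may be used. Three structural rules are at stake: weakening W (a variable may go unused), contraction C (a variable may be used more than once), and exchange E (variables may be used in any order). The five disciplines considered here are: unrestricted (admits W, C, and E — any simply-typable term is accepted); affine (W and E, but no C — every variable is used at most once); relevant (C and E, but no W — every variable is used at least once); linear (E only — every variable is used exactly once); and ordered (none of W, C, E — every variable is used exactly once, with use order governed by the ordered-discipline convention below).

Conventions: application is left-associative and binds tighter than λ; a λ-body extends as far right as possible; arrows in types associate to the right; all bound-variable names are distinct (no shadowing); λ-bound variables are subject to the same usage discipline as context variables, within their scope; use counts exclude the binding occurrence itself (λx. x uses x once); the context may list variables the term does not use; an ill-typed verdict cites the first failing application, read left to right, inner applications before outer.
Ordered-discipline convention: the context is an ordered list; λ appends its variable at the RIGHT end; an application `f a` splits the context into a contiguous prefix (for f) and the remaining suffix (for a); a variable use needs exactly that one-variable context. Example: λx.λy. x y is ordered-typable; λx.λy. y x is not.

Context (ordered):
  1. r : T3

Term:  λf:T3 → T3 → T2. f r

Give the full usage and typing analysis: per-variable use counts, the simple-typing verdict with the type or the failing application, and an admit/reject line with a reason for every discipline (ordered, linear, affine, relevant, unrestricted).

counts: r ×1; f [bound] ×1
order of uses: f, r
typing: the term checks, with type (T3 → T3 → T2) → T3 → T2
ordered: ✗, use order f, r needs exchange
linear: ✓, r, f: one use apiece
affine: ✓, at most one use each (r, f)
relevant: ✓, r, f: all used, weakening unneeded
unrestricted: ✓, type-checks ((T3 → T3 → T2) → T3 → T2) and nothing is barred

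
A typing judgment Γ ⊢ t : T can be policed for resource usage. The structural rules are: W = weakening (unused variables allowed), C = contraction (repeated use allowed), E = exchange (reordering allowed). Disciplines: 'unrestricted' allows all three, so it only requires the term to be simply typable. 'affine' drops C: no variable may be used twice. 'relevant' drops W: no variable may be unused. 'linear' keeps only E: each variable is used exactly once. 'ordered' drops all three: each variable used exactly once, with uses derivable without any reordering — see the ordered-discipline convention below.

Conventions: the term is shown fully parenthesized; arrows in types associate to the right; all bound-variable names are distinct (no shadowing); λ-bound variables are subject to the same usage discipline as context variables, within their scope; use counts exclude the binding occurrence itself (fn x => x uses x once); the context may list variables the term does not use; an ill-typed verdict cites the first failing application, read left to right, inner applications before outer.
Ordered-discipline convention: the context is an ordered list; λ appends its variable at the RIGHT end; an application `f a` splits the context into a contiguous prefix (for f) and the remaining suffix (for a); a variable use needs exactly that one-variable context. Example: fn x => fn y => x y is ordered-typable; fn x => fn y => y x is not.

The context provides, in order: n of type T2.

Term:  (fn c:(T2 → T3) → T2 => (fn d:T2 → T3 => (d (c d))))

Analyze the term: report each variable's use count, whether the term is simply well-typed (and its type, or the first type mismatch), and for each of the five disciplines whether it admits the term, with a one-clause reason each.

usage: n ×0; c (λ-bound) ×1; d (λ-bound) ×2
use order (left to right): d, c, d
typing: well-typed — term : ((T2 → T3) → T2) → (T2 → T3) → T3
ordered: ✗, repeated use of d ×2; n left unused
linear: ✗, repeated use of d ×2; n left unused
affine: ✗, repeated use of d ×2
relevant: ✗, n left unused
unrestricted: ✓, well-typed at ((T2 → T3) → T2) → (T2 → T3) → T3; no restrictions here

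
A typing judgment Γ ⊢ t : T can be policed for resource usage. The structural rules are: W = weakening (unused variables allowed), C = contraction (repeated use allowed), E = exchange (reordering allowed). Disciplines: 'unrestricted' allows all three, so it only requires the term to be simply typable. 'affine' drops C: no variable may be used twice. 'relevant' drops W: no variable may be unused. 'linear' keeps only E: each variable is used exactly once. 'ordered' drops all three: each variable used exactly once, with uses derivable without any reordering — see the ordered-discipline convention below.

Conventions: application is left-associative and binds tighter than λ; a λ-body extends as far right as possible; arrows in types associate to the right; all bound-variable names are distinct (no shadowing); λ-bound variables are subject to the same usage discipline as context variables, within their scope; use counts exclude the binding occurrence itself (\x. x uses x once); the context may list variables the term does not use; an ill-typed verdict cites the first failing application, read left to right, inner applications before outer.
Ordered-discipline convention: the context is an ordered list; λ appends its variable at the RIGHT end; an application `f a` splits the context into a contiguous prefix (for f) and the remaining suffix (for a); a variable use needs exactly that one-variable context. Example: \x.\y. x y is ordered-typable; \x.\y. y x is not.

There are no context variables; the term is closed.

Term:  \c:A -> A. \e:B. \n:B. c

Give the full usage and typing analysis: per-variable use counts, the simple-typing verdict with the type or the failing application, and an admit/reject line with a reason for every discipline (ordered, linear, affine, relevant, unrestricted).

variable uses: c (bound): 1, e (bound): 0, n (bound): 0
order of uses: c
typing: the term checks, with type (A -> A) -> B -> B -> A -> A
ordered ✗ (e, n left unused)
linear ✗ (e, n left unused)
affine ✓ (none of c, e, n used more than once)
relevant ✗ (e, n left unused)
unrestricted ✓ (typability at (A -> A) -> B -> B -> A -> A is all that's needed)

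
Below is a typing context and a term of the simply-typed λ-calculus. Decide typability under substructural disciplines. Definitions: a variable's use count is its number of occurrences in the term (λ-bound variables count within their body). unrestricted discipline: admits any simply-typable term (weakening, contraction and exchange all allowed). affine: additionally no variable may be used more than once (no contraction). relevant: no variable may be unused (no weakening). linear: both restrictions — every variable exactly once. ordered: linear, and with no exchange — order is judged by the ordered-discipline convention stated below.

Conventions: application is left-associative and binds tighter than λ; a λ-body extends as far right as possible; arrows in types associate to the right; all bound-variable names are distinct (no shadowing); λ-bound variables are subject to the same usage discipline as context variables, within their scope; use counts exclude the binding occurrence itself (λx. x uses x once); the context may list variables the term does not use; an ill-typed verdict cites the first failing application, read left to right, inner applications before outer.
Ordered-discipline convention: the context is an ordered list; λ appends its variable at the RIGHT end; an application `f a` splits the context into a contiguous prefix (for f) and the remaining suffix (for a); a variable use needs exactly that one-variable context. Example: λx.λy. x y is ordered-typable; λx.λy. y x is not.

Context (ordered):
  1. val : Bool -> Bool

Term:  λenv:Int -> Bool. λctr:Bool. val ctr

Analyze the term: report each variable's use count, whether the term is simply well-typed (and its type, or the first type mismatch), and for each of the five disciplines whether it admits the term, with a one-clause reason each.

usage: val=1; env (λ-bound)=0; ctr (λ-bound)=1
left-to-right use order: val, ctr
typing: the term checks, with type (Int -> Bool) -> Bool -> Bool
ordered: ✗ — env left unused
linear: ✗ — env left unused
affine: ✓ — at most one use each (val, env, ctr)
relevant: ✗ — env left unused
unrestricted: ✓ — type-checks ((Int -> Bool) -> Bool -> Bool) and nothing is barred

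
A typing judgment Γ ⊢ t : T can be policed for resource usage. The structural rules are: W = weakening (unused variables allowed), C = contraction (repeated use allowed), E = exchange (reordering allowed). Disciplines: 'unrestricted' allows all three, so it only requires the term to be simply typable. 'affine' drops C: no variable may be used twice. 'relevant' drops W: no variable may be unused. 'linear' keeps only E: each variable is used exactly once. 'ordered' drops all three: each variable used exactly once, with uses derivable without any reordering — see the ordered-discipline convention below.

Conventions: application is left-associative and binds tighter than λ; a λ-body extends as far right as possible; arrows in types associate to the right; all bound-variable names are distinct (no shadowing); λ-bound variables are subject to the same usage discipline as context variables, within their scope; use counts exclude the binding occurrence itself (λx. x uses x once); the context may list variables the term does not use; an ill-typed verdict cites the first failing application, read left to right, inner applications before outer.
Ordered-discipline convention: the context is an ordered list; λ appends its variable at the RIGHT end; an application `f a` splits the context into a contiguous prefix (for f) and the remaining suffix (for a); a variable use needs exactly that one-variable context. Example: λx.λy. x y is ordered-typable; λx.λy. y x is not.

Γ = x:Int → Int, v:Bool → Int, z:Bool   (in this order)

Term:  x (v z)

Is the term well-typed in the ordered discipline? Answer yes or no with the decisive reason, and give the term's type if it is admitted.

yes — one use each (x, v, z); ordered split holds; term : Int
use counts: x: 1×, v: 1×, z: 1×
order of uses: x, v, z
typing: the term checks, with type Int
summary: ordered ✓ | linear ✓ | affine ✓ | relevant ✓ | unrestricted ✓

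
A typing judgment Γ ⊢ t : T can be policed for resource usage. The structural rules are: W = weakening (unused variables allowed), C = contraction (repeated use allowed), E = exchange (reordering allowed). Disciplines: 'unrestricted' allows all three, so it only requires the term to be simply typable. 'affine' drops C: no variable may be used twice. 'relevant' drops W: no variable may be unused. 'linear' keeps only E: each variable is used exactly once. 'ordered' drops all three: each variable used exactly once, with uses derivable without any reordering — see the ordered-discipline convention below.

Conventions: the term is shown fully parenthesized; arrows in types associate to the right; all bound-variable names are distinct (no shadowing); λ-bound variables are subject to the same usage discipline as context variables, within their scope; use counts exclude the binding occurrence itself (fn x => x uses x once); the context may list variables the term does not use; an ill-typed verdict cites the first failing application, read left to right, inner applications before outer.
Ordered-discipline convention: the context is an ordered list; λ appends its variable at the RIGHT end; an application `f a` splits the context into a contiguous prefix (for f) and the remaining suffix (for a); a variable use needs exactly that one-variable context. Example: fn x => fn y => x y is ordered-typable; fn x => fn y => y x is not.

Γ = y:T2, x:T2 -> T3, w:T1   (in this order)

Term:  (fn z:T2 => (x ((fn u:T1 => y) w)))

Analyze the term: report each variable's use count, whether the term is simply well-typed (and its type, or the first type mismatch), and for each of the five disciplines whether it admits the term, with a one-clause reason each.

variable uses: y: 1; x: 1; w: 1; z (λ-bound): 0; u (λ-bound): 0
use order (left to right): x, y, w
typing: well-typed — term : T2 -> T3
ordered: ✗, needs weakening: z, u unused
linear: ✗, needs weakening: z, u unused
affine: ✓, none of y, x, w, z, u used more than once
relevant: ✗, needs weakening: z, u unused
unrestricted: ✓, typability at T2 -> T3 is all that's needed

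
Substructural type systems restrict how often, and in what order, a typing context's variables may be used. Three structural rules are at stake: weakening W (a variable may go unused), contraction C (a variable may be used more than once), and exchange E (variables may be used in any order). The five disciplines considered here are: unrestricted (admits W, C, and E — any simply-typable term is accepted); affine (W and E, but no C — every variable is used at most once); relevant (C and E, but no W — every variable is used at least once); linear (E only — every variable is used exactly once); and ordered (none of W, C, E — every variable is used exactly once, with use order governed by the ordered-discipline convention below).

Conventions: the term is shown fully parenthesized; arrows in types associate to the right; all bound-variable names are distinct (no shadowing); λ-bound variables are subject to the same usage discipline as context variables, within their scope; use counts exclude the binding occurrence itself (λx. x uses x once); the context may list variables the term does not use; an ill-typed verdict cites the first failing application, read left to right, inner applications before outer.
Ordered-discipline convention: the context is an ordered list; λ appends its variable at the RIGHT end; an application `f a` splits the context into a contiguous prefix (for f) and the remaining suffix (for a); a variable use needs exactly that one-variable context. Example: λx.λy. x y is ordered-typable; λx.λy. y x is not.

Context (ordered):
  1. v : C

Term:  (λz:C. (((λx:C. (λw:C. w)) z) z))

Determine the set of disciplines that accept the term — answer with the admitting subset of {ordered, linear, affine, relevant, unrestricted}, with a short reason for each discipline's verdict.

accepted by: unrestricted
counts: v=0, z [bound]=2, x [bound]=0, w [bound]=1
order of uses: w, z, z
typing: well-typed at C → C
ordered: ✗, z ×2 used more than once (contraction); v, x left unused
linear: ✗, z ×2 used more than once (contraction); v, x left unused
affine: ✗, z ×2 used more than once (contraction)
relevant: ✗, v, x left unused
unrestricted: ✓, typability at C → C is all that's needed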